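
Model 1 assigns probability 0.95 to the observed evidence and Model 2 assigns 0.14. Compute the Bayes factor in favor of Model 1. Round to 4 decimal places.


BF = P(data|M1) / P(data|M2)
= 0.95 / 0.14 = 6.7857

6.7857


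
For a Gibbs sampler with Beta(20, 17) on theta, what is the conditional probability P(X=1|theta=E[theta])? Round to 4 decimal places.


E[theta] = 20/(20+17) = 0.5405
P(X=1|theta) = theta = 0.5405

0.5405


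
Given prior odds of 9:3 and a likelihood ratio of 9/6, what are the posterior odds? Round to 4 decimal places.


Posterior odds = prior odds * LR
Prior odds = 9/3 = 3.0
LR = 9/6 = 1.5
Posterior odds = 3.0 * 1.5 = 4.5

4.5


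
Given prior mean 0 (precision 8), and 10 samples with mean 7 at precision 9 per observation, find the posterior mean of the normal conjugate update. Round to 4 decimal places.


The posterior mean is a precision-weighted average of prior and data.
Post. prec. = 8 + 90 = 98
Post. mean = (0 + 630)/98 = 630/98 = 6.4286

6.4286


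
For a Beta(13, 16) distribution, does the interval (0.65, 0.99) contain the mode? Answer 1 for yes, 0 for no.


Mode of Beta(a,b) = (a-1)/(a+b-2)
= (13-1)/(13+16-2) = 0.4444
Check: 0.65 <= 0.4444 <= 0.99?
Result: 0

0


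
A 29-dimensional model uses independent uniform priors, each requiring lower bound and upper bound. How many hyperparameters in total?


Per parameter: 2 (lower bound and upper bound).
Total = 29 * 2 = 58

58


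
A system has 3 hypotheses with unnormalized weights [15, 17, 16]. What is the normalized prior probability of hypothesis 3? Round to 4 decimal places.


The normalized prior is the weight divided by the total.
Total weight = 48
P(H3) = 16 / 48 = 0.3333

0.3333


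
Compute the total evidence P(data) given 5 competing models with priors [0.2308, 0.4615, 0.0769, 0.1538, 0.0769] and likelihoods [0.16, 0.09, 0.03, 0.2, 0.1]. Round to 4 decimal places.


Marginal likelihood = sum P(model_i) * P(data|model_i)
Model 1: 0.2308 * 0.16 = 0.0369
Model 2: 0.4615 * 0.09 = 0.0415
Model 3: 0.0769 * 0.03 = 0.0023
Model 4: 0.1538 * 0.2 = 0.0308
Model 5: 0.0769 * 0.1 = 0.0077
Total = 0.1192

0.1192


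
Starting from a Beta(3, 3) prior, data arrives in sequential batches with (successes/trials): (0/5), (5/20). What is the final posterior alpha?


In sequential Bayesian updating, we sum all successes.
Total successes = 5
Final alpha = 3 + 5 = 8

8


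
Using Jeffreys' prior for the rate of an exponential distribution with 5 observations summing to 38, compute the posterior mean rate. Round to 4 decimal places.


Jeffreys' prior leads to posterior Gamma(5, 38).
Mean = 5/38 = 0.1316

0.1316


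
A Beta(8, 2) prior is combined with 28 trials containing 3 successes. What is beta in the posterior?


In conjugate updating:
beta_posterior = beta_prior + (n - k)
= 2 + (28 - 3)
= 2 + 25 = 27

27


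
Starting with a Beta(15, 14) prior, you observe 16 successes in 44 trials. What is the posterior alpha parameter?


For a Beta-Binomial conjugate model:
Posterior alpha = prior alpha + number of successes
= 15 + 16 = 31

31


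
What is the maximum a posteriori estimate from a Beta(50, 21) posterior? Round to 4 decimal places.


The MAP estimate equals the mode of the distribution.
Mode of Beta(a,b) = (a-1)/(a+b-2)
= 49/69
= 0.7101

0.7101


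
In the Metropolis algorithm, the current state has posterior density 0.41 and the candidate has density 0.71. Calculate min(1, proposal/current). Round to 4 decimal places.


Ratio = 0.71/0.41 = 1.7317
Acceptance probability = min(1, 1.7317)
= 1.0

1.0


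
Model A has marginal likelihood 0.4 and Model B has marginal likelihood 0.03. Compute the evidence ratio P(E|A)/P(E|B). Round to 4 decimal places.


Evidence ratio = P(E|A) / P(E|B)
= 0.4 / 0.03
= 13.3333

13.3333


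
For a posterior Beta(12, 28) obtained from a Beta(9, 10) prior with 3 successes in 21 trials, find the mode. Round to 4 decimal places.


Mode = (alpha - 1) / (alpha + beta - 2)
= 11 / 38
= 0.2895

0.2895


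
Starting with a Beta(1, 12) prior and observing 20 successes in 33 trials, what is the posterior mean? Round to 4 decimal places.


Posterior parameters: alpha = 1 + 20 = 21
beta = 12 + 13 = 25
Posterior mean = alpha / (alpha + beta) = 21 / 46
= 0.4565

0.4565


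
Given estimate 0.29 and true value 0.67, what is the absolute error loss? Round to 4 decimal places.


Absolute error = |estimate - true|
= |-0.38| = 0.38

0.38


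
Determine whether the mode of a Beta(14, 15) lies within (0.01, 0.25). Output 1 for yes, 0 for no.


First find the mode: (a-1)/(a+b-2) = 0.4815
Is 0.4815 in (0.01, 0.25)? 0

0


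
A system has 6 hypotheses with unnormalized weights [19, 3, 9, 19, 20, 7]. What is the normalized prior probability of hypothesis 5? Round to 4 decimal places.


The normalized prior is the weight divided by the total.
Total weight = 77
P(H5) = 20 / 77 = 0.2597

0.2597


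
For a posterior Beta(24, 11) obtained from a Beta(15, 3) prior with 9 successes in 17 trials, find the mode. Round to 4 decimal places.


Mode = (alpha - 1) / (alpha + beta - 2)
= 23 / 33
= 0.697

0.697


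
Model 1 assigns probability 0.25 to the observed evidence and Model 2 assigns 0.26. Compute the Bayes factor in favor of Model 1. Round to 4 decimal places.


BF = P(data|M1) / P(data|M2)
= 0.25 / 0.26 = 0.9615

0.9615


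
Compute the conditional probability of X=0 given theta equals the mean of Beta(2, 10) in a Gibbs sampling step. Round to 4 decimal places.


Mean of Beta(2, 10) = 0.1667
P(X=0 | theta=0.1667) = 0.8333

0.8333


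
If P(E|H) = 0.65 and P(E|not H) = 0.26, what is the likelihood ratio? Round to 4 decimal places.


Likelihood ratio = P(E|H) / P(E|not H)
= 0.65 / 0.26
= 2.5

2.5


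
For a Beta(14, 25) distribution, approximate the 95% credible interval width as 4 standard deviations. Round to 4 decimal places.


Variance of Beta(a,b) = ab / ((a+b)^2 * (a+b+1))
= 14*25 / ((39)^2 * 40)
= 0.0058
SD = sqrt(0.0058) = 0.0758
Width = 4 * SD = 0.3034

0.3034


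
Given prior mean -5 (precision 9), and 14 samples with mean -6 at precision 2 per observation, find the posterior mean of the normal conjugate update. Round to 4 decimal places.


The posterior mean is a precision-weighted average of prior and data.
Post. prec. = 9 + 28 = 37
Post. mean = (-45 + -168)/37 = -213/37 = -5.7568

-5.7568


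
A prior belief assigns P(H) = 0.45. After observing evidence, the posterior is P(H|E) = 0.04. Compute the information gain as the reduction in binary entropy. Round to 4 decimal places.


H(prior) = -0.45*log2(0.45) - 0.55*log2(0.55)
= 0.9928
H(post) = -0.04*log2(0.04) - 0.96*log2(0.96)
= 0.2423
IG = 0.9928 - 0.2423 = 0.7505

0.7505


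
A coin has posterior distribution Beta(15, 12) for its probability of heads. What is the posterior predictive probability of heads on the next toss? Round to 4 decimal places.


Posterior predictive = E[theta] = alpha/(alpha+beta)
= 15/27
= 0.5556

0.5556


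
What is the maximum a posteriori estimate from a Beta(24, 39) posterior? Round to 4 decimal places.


The MAP estimate equals the mode of the distribution.
Mode of Beta(a,b) = (a-1)/(a+b-2)
= 23/61
= 0.377

0.377


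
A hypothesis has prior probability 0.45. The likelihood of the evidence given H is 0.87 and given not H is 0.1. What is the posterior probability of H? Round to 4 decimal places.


Using Bayes' theorem:
P(E) = 0.45 * 0.87 + 0.55 * 0.1
P(E) = 0.4465
P(H|E) = (0.45 * 0.87) / 0.4465 = 0.8768

0.8768


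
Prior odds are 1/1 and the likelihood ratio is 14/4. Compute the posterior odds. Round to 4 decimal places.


Posterior odds = prior odds * likelihood ratio
= (1/1) * (14/4)
= 14 / 4
= 3.5

3.5


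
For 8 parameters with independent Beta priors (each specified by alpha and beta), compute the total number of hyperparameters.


A Beta prior has 2 hyperparameters per parameter.
Total = 8 * 2 = 16

16


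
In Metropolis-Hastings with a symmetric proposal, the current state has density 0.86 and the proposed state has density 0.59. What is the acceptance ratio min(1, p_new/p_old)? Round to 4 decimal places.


Ratio = p_new / p_old = 0.59 / 0.86 = 0.686
Acceptance = min(1, 0.686) = 0.686

0.686


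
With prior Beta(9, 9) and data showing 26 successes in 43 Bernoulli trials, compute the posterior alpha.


Conjugate update: alpha_posterior = alpha_prior + k
= 9 + 26 = 35

35


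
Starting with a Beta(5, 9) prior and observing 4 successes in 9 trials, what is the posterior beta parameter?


Posterior beta = prior beta + failures
Failures = 9 - 4 = 5
beta_post = 9 + 5 = 14

14


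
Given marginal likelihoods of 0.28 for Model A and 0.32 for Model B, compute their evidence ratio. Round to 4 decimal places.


Ratio = ML(A) / ML(B) = 0.28/0.32
= 0.875

0.875


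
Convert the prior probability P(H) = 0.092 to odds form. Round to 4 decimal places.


P(not H) = 1 - 0.092 = 0.908
Odds = 0.092 / 0.908 = 0.1013

0.1013


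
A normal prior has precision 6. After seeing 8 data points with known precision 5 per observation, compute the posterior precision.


In the conjugate normal model, precisions add:
tau_posterior = tau_prior + n * tau_data
= 6 + 8*5 = 46

46


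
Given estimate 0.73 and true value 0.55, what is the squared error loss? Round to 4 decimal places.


Squared error = (estimate - true)^2
Difference = 0.18
Loss = 0.18^2 = 0.0324

0.0324


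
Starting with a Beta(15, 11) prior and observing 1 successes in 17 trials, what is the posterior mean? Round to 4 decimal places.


Posterior parameters: alpha = 15 + 1 = 16
beta = 11 + 16 = 27
Posterior mean = alpha / (alpha + beta) = 16 / 43
= 0.3721

0.3721


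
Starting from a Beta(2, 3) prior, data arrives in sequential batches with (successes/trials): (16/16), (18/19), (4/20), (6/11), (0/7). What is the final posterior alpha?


In sequential Bayesian updating, we sum all successes.
Total successes = 44
Final alpha = 2 + 44 = 46

46


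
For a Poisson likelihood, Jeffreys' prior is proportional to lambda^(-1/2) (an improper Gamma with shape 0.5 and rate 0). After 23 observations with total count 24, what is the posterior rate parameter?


Jeffreys' prior for Poisson is proportional to lambda^(-1/2).
Posterior is Gamma(0.5 + S, 0 + n) = Gamma(0.5 + 24, 23).
Posterior rate = 0 + n = 23

23.0


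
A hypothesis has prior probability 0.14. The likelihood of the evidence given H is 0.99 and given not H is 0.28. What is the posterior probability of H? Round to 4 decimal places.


Using Bayes' theorem:
P(E) = 0.14 * 0.99 + 0.86 * 0.28
P(E) = 0.3794
P(H|E) = (0.14 * 0.99) / 0.3794 = 0.3653

0.3653


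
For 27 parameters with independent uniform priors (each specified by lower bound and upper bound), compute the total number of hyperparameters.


A uniform prior has 2 hyperparameters per parameter.
Total = 27 * 2 = 54

54


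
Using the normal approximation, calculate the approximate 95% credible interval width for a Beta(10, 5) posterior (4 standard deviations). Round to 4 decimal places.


Var(Beta) = 10*5/(15^2 * 16) = 0.0139
SD = 0.1179
Width ~ 4*SD = 0.4714

0.4714


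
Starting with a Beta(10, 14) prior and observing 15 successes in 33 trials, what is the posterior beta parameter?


Posterior beta = prior beta + failures
Failures = 33 - 15 = 18
beta_post = 14 + 18 = 32

32


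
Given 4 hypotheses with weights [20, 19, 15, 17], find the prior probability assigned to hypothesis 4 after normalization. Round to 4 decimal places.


To normalize, divide each weight by the sum of all weights.
Sum = 71
Prior(H4) = 17/71 = 0.2394

0.2394


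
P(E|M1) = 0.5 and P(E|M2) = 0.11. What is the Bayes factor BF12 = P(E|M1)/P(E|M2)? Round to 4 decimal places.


Bayes factor BF12 = P(E|M1) / P(E|M2)
= 0.5 / 0.11
= 4.5455

4.5455


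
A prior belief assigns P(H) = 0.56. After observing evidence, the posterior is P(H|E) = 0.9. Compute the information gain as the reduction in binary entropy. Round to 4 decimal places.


H(prior) = -0.56*log2(0.56) - 0.44*log2(0.44)
= 0.9896
H(post) = -0.9*log2(0.9) - 0.1*log2(0.1)
= 0.469
IG = 0.9896 - 0.469 = 0.5206

0.5206


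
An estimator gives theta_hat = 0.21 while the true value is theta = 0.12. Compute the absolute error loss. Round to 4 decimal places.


The absolute error loss is |theta_hat - theta|
= |0.21 - 0.12|
= 0.09

0.09


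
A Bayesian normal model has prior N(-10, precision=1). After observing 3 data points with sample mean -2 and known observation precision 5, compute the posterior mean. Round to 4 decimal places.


Posterior mean = (prior_precision * prior_mean + n * data_precision * data_mean) / (prior_precision + n * data_precision)
Numerator = 1*-10 + 3*5*-2 = -40
Denominator = 1 + 3*5 = 16
Posterior mean = -2.5

-2.5


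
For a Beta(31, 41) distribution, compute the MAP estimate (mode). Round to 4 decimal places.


MAP = mode = (a-1)/(a+b-2)
= (31-1)/(31+41-2)
= 30/70 = 0.4286

0.4286


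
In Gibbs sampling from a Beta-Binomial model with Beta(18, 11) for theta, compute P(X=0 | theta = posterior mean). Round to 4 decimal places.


Posterior mean = alpha/(alpha+beta) = 18/29 = 0.6207
P(X=0|theta=mean) = 1 - theta = 0.3793

0.3793


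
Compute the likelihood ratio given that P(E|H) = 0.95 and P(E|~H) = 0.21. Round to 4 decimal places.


LR = P(E|H) / P(E|~H)
= 0.95 / 0.21 = 4.5238

4.5238


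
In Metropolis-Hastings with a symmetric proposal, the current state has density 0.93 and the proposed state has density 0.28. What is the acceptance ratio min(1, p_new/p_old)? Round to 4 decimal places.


Ratio = p_new / p_old = 0.28 / 0.93 = 0.3011
Acceptance = min(1, 0.3011) = 0.3011

0.3011


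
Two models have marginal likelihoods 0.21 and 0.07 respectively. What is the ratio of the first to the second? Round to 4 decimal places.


Evidence ratio = 0.21 / 0.07
= 3.0

3.0


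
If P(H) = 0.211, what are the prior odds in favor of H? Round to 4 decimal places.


Prior odds = P(H) / (1 - P(H))
= 0.211 / 0.789
= 0.2674

0.2674


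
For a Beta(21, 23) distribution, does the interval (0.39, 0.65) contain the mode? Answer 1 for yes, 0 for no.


Mode of Beta(a,b) = (a-1)/(a+b-2)
= (21-1)/(21+23-2) = 0.4762
Check: 0.39 <= 0.4762 <= 0.65?
Result: 1

1


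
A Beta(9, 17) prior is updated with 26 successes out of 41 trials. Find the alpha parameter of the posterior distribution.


In the Beta-Binomial conjugate update:
alpha_post = alpha_prior + successes
= 9 + 26
= 35

35


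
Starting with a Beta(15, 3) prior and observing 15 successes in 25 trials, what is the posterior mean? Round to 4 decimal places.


Posterior parameters: alpha = 15 + 15 = 30
beta = 3 + 10 = 13
Posterior mean = alpha / (alpha + beta) = 30 / 43
= 0.6977

0.6977


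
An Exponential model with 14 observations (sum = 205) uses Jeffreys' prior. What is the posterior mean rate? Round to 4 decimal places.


Posterior Gamma(14, 205)
E[lambda] = 14/205 = 0.0683

0.0683


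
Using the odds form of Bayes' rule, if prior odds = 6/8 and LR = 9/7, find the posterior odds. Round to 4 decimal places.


Bayes' rule in odds form: posterior odds = prior odds * LR
= (6 * 9) / (8 * 7)
= 54/56 = 0.9643

0.9643


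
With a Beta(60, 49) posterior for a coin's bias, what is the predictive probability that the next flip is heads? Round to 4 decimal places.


The predictive probability equals the posterior mean.
P(next = heads) = alpha / (alpha + beta)
= 60 / 109 = 0.5505

0.5505


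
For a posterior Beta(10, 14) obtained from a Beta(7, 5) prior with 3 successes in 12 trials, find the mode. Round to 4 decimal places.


Mode = (alpha - 1) / (alpha + beta - 2)
= 9 / 22
= 0.4091

0.4091


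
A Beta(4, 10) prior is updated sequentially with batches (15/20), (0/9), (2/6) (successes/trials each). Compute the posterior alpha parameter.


Sequential conjugate updating is equivalent to a single batch update.
Total successes across all batches = 17
alpha_posterior = alpha_prior + total_successes = 4 + 17
= 21

21


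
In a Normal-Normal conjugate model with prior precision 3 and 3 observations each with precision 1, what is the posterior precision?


Posterior precision = prior precision + n * observation precision
= 3 + 3 * 1
= 3 + 3 = 6

6


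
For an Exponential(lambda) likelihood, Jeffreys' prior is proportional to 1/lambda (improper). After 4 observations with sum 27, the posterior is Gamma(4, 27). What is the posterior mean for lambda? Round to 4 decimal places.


Posterior = Gamma(n, sum_x) = Gamma(4, 27)
Posterior mean = shape/rate = 4/27
= 0.1481

0.1481


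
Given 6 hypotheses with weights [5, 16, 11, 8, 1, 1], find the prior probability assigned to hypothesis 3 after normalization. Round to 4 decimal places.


To normalize, divide each weight by the sum of all weights.
Sum = 42
Prior(H3) = 11/42 = 0.2619

0.2619


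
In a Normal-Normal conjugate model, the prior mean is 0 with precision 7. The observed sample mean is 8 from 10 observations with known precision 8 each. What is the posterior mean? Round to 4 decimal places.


Posterior precision = tau0 + n*tau = 7 + 10*8 = 87
Posterior mean = (tau0*mu0 + n*tau*xbar) / posterior_precision
= (7*0 + 10*8*8) / 87
= 640 / 87 = 7.3563

7.3563


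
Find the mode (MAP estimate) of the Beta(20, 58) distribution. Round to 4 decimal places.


For Beta(a,b) with a,b > 1:
Mode = (a-1)/(a+b-2) = (20-1)/(78-2)
= 19/76 = 0.25

0.25


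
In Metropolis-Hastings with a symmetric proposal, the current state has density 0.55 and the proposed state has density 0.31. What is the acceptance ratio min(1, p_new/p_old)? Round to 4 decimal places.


Ratio = p_new / p_old = 0.31 / 0.55 = 0.5636
Acceptance = min(1, 0.5636) = 0.5636

0.5636


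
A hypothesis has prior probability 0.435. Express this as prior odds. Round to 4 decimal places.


Odds = P(H) / P(not H) = 0.435 / 0.565
= 0.7699

0.7699


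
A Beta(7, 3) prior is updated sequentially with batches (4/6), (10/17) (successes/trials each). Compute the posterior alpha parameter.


Sequential conjugate updating is equivalent to a single batch update.
Total successes across all batches = 14
alpha_posterior = alpha_prior + total_successes = 7 + 14
= 21

21


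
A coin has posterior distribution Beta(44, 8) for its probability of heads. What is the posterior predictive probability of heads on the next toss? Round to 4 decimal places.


Posterior predictive = E[theta] = alpha/(alpha+beta)
= 44/52
= 0.8462

0.8462


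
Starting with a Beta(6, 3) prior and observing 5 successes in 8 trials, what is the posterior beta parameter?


Posterior beta = prior beta + failures
Failures = 8 - 5 = 3
beta_post = 3 + 3 = 6

6


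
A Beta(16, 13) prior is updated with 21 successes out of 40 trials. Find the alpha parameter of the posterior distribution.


In the Beta-Binomial conjugate update:
alpha_post = alpha_prior + successes
= 16 + 21
= 37

37


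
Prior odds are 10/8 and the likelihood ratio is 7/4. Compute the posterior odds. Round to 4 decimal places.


Posterior odds = prior odds * likelihood ratio
= (10/8) * (7/4)
= 70 / 32
= 2.1875

2.1875


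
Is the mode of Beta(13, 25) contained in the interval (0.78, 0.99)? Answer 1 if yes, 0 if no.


Mode = (a-1)/(a+b-2) = 12/36 = 0.3333
Interval: (0.78, 0.99)
Contains mode? 0

0


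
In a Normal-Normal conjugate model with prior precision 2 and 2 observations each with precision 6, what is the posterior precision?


Posterior precision = prior precision + n * observation precision
= 2 + 2 * 6
= 2 + 12 = 14

14


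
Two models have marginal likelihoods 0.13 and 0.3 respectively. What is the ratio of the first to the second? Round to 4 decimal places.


Evidence ratio = 0.13 / 0.3
= 0.4333

0.4333


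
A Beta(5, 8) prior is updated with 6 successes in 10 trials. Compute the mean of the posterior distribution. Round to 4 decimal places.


After update: Beta(11, 12)
Mean = 11 / (11 + 12) = 11 / 23
= 0.4783

0.4783


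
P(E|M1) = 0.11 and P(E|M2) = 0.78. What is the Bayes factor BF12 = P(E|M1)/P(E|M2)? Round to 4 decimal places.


Bayes factor BF12 = P(E|M1) / P(E|M2)
= 0.11 / 0.78
= 0.141

0.141


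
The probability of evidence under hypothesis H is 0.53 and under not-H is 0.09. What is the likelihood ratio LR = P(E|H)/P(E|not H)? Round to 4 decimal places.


LR = 0.53 / 0.09
= 5.8889

5.8889


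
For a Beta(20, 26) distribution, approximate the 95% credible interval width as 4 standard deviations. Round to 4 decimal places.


Variance of Beta(a,b) = ab / ((a+b)^2 * (a+b+1))
= 20*26 / ((46)^2 * 47)
= 0.0052
SD = sqrt(0.0052) = 0.0723
Width = 4 * SD = 0.2892

0.2892


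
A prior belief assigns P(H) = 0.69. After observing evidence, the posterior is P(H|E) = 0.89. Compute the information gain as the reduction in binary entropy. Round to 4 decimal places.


H(prior) = -0.69*log2(0.69) - 0.31*log2(0.31)
= 0.8932
H(post) = -0.89*log2(0.89) - 0.11*log2(0.11)
= 0.4999
IG = 0.8932 - 0.4999 = 0.3933

0.3933


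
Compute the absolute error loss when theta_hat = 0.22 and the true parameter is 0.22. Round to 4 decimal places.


L = |theta_hat - theta_true|
= |0.22 - 0.22| = 0.0

0.0


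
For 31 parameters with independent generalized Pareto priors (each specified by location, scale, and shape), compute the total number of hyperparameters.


A generalized Pareto prior has 3 hyperparameters per parameter.
Total = 31 * 3 = 93

93


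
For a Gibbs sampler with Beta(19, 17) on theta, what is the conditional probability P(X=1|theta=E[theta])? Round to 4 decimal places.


E[theta] = 19/(19+17) = 0.5278
P(X=1|theta) = theta = 0.5278

0.5278


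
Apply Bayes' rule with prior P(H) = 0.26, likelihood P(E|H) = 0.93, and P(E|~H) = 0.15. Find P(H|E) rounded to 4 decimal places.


Step 1: Compute marginal P(E) = P(E|H)P(H) + P(E|~H)P(~H)
= 0.93*0.26 + 0.15*0.74 = 0.3528
Step 2: P(H|E) = P(E|H)P(H)/P(E) = 0.2418/0.3528
= 0.6854

0.6854


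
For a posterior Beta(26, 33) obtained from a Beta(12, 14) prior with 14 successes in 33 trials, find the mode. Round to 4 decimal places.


Mode = (alpha - 1) / (alpha + beta - 2)
= 25 / 57
= 0.4386

0.4386


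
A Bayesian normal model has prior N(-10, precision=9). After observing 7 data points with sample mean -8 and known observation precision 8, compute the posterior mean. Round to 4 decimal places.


Posterior mean = (prior_precision * prior_mean + n * data_precision * data_mean) / (prior_precision + n * data_precision)
Numerator = 9*-10 + 7*8*-8 = -538
Denominator = 9 + 7*8 = 65
Posterior mean = -8.2769

-8.2769


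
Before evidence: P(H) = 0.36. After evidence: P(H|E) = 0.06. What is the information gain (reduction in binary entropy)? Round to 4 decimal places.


Prior entropy = 0.9427
Posterior entropy = 0.3274
Information gain = 0.9427 - 0.3274 = 0.6152

0.6152


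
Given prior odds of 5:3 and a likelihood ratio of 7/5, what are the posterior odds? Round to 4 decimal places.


Posterior odds = prior odds * LR
Prior odds = 5/3 = 1.6667
LR = 7/5 = 1.4
Posterior odds = 1.6667 * 1.4 = 2.3333

2.3333


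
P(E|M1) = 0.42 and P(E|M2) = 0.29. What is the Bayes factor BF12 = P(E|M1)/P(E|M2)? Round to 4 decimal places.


Bayes factor BF12 = P(E|M1) / P(E|M2)
= 0.42 / 0.29
= 1.4483

1.4483


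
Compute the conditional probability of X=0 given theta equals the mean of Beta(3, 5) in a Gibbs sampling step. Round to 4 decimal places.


Mean of Beta(3, 5) = 0.375
P(X=0 | theta=0.375) = 0.625

0.625


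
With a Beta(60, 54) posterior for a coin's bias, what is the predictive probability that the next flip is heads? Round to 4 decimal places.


The predictive probability equals the posterior mean.
P(next = heads) = alpha / (alpha + beta)
= 60 / 114 = 0.5263

0.5263


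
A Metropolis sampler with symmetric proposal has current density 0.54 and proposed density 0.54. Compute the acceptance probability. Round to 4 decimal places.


For symmetric proposals, acceptance = min(1, pi(x*)/pi(x))
= min(1, 0.54/0.54)
= min(1, 1.0) = 1.0

1.0


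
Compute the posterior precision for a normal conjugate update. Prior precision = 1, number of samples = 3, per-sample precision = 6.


tau_post = tau_0 + n * tau
= 1 + 3 * 6 = 19

19


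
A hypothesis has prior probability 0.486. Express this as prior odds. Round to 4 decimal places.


Odds = P(H) / P(not H) = 0.486 / 0.514
= 0.9455

0.9455


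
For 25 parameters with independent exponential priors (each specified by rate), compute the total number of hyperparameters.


A exponential prior has 1 hyperparameter per parameter.
Total = 25 * 1 = 25

25


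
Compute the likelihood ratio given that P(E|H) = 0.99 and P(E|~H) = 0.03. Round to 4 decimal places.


LR = P(E|H) / P(E|~H)
= 0.99 / 0.03 = 33.0

33.0


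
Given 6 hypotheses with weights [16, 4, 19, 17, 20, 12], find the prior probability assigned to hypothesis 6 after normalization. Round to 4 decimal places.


To normalize, divide each weight by the sum of all weights.
Sum = 88
Prior(H6) = 12/88 = 0.1364

0.1364


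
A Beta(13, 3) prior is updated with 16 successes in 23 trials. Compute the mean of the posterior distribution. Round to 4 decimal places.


After update: Beta(29, 10)
Mean = 29 / (29 + 10) = 29 / 39
= 0.7436

0.7436


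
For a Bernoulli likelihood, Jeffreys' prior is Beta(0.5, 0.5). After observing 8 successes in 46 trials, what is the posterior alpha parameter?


Jeffreys' prior for Bernoulli is Beta(0.5, 0.5).
Posterior is Beta(0.5 + k, 0.5 + n - k).
Posterior alpha = 0.5 + k = 0.5 + 8 = 8.5

8.5


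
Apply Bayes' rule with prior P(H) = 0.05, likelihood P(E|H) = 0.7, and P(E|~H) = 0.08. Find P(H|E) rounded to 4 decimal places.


Step 1: Compute marginal P(E) = P(E|H)P(H) + P(E|~H)P(~H)
= 0.7*0.05 + 0.08*0.95 = 0.111
Step 2: P(H|E) = P(E|H)P(H)/P(E) = 0.035/0.111
= 0.3153

0.3153


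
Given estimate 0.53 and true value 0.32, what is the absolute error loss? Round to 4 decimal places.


Absolute error = |estimate - true|
= |0.21| = 0.21

0.21


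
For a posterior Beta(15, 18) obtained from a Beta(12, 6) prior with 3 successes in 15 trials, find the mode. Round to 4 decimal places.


Mode = (alpha - 1) / (alpha + beta - 2)
= 14 / 31
= 0.4516

0.4516


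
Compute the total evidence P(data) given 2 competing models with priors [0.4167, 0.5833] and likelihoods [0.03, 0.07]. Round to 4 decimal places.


Marginal likelihood = sum P(model_i) * P(data|model_i)
Model 1: 0.4167 * 0.03 = 0.0125
Model 2: 0.5833 * 0.07 = 0.0408
Total = 0.0533

0.0533


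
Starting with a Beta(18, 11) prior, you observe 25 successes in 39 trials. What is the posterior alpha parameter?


For a Beta-Binomial conjugate model:
Posterior alpha = prior alpha + number of successes
= 18 + 25 = 43

43


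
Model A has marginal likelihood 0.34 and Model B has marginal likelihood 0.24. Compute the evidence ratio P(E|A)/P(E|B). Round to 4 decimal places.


Evidence ratio = P(E|A) / P(E|B)
= 0.34 / 0.24
= 1.4167

1.4167


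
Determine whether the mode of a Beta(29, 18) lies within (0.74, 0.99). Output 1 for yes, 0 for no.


First find the mode: (a-1)/(a+b-2) = 0.6222
Is 0.6222 in (0.74, 0.99)? 0

0


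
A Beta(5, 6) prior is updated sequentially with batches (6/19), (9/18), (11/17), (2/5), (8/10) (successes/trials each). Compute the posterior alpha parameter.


Sequential conjugate updating is equivalent to a single batch update.
Total successes across all batches = 36
alpha_posterior = alpha_prior + total_successes = 5 + 36
= 41

41


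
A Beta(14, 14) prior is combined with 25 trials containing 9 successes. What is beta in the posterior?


In conjugate updating:
beta_posterior = beta_prior + (n - k)
= 14 + (25 - 9)
= 14 + 16 = 30

30


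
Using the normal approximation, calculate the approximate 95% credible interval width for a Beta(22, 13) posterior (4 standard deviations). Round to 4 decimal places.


Var(Beta) = 22*13/(35^2 * 36) = 0.0065
SD = 0.0805
Width ~ 4*SD = 0.3221

0.3221


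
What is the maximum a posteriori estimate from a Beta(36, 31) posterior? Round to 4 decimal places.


The MAP estimate equals the mode of the distribution.
Mode of Beta(a,b) = (a-1)/(a+b-2)
= 35/65
= 0.5385

0.5385


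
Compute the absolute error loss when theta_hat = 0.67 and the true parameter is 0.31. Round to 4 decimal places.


L = |theta_hat - theta_true|
= |0.67 - 0.31| = 0.36

0.36


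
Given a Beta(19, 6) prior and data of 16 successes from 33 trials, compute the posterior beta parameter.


Number of failures = 33 - 16 = 17
Posterior beta = 6 + 17 = 23

23


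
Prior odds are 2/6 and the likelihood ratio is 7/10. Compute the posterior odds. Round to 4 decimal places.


Posterior odds = prior odds * likelihood ratio
= (2/6) * (7/10)
= 14 / 60
= 0.2333

0.2333


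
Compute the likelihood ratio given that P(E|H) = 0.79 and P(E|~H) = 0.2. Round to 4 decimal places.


LR = P(E|H) / P(E|~H)
= 0.79 / 0.2 = 3.95

3.95


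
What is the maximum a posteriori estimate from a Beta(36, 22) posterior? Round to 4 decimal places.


The MAP estimate equals the mode of the distribution.
Mode of Beta(a,b) = (a-1)/(a+b-2)
= 35/56
= 0.625

0.625


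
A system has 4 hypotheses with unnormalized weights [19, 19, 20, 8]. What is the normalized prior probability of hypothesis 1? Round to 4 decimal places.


The normalized prior is the weight divided by the total.
Total weight = 66
P(H1) = 19 / 66 = 0.2879

0.2879


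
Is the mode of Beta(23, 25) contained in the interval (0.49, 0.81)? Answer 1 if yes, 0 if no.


Mode = (a-1)/(a+b-2) = 22/46 = 0.4783
Interval: (0.49, 0.81)
Contains mode? 0

0


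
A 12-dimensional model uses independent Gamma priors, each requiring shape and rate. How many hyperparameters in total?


Per parameter: 2 (shape and rate).
Total = 12 * 2 = 24

24


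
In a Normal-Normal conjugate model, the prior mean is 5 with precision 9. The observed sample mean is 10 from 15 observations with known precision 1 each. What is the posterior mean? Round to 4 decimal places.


Posterior precision = tau0 + n*tau = 9 + 15*1 = 24
Posterior mean = (tau0*mu0 + n*tau*xbar) / posterior_precision
= (9*5 + 15*1*10) / 24
= 195 / 24 = 8.125

8.125


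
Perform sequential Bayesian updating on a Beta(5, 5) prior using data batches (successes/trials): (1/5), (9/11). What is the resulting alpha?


Accumulate successes: 10
Posterior alpha = prior alpha + sum of successes
= 5 + 10 = 15

15


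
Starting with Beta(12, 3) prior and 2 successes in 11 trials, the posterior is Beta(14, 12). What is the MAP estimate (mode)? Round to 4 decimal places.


The mode of Beta(a, b) when a > 1 and b > 1 is (a-1)/(a+b-2)
= (14 - 1) / (14 + 12 - 2)
= 13 / 24
= 0.5417

0.5417


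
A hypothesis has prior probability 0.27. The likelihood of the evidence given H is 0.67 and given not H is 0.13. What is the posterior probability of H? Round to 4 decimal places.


Using Bayes' theorem:
P(E) = 0.27 * 0.67 + 0.73 * 0.13
P(E) = 0.2758
P(H|E) = (0.27 * 0.67) / 0.2758 = 0.6559

0.6559


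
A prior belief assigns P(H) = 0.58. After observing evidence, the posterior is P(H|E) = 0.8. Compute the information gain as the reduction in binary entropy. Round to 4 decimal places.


H(prior) = -0.58*log2(0.58) - 0.42*log2(0.42)
= 0.9815
H(post) = -0.8*log2(0.8) - 0.2*log2(0.2)
= 0.7219
IG = 0.9815 - 0.7219 = 0.2595

0.2595


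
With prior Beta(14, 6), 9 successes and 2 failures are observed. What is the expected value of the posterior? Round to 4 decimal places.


Posterior = Beta(23, 8)
E[theta] = alpha/(alpha+beta)
= 23/31 = 0.7419

0.7419


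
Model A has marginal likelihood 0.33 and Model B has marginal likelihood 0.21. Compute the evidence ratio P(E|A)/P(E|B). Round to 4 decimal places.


Evidence ratio = P(E|A) / P(E|B)
= 0.33 / 0.21
= 1.5714

1.5714


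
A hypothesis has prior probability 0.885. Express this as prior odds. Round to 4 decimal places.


Odds = P(H) / P(not H) = 0.885 / 0.115
= 7.6957

7.6957


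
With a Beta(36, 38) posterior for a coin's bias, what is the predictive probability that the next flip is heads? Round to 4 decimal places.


The predictive probability equals the posterior mean.
P(next = heads) = alpha / (alpha + beta)
= 36 / 74 = 0.4865

0.4865


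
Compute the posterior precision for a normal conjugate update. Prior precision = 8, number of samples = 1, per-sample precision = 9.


tau_post = tau_0 + n * tau
= 8 + 1 * 9 = 17

17


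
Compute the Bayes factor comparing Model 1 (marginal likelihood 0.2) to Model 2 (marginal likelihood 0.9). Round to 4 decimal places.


BF12 = marginal likelihood of M1 / marginal likelihood of M2
= 0.2/0.9
= 0.2222

0.2222


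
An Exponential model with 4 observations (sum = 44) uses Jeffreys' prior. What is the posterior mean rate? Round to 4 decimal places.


Posterior Gamma(4, 44)
E[lambda] = 4/44 = 0.0909

0.0909


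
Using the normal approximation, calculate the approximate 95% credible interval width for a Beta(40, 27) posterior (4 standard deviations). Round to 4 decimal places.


Var(Beta) = 40*27/(67^2 * 68) = 0.0035
SD = 0.0595
Width ~ 4*SD = 0.2379

0.2379


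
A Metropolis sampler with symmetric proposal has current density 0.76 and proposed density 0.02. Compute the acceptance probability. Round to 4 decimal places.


For symmetric proposals, acceptance = min(1, pi(x*)/pi(x))
= min(1, 0.02/0.76)
= min(1, 0.0263) = 0.0263

0.0263


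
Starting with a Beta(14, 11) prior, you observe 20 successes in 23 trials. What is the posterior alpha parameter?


For a Beta-Binomial conjugate model:
Posterior alpha = prior alpha + number of successes
= 14 + 20 = 34

34


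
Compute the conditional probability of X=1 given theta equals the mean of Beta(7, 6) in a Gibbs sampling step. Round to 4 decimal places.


Mean of Beta(7, 6) = 0.5385
P(X=1 | theta=0.5385) = 0.5385

0.5385


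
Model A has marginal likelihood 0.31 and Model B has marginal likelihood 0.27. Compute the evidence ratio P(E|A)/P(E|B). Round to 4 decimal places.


Evidence ratio = P(E|A) / P(E|B)
= 0.31 / 0.27
= 1.1481

1.1481


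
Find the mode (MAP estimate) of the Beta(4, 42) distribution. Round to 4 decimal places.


For Beta(a,b) with a,b > 1:
Mode = (a-1)/(a+b-2) = (4-1)/(46-2)
= 3/44 = 0.0682

0.0682


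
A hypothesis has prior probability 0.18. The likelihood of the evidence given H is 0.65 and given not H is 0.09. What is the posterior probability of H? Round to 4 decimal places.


Using Bayes' theorem:
P(E) = 0.18 * 0.65 + 0.82 * 0.09
P(E) = 0.1908
P(H|E) = (0.18 * 0.65) / 0.1908 = 0.6132

0.6132


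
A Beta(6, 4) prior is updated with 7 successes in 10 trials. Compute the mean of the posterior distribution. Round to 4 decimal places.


After update: Beta(13, 7)
Mean = 13 / (13 + 7) = 13 / 20
= 0.65

0.65


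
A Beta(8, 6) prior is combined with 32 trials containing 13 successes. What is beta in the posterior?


In conjugate updating:
beta_posterior = beta_prior + (n - k)
= 6 + (32 - 13)
= 6 + 19 = 25

25


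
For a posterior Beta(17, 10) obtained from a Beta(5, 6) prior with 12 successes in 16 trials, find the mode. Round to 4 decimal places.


Mode = (alpha - 1) / (alpha + beta - 2)
= 16 / 25
= 0.64

0.64


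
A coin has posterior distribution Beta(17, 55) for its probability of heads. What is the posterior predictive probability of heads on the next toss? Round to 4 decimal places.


Posterior predictive = E[theta] = alpha/(alpha+beta)
= 17/72
= 0.2361

0.2361


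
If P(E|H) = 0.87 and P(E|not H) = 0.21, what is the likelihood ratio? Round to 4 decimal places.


Likelihood ratio = P(E|H) / P(E|not H)
= 0.87 / 0.21
= 4.1429

4.1429


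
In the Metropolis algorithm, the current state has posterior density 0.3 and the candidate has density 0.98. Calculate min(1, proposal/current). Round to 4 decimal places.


Ratio = 0.98/0.3 = 3.2667
Acceptance probability = min(1, 3.2667)
= 1.0

1.0


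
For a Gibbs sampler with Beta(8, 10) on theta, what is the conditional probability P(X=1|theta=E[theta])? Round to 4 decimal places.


E[theta] = 8/(8+10) = 0.4444
P(X=1|theta) = theta = 0.4444

0.4444


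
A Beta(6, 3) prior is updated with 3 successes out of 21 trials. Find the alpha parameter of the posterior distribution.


In the Beta-Binomial conjugate update:
alpha_post = alpha_prior + successes
= 6 + 3
= 9

9


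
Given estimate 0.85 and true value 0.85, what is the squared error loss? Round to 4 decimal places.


Squared error = (estimate - true)^2
Difference = 0.0
Loss = 0.0^2 = 0.0

0.0


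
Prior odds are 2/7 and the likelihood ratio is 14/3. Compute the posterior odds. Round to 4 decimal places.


Posterior odds = prior odds * likelihood ratio
= (2/7) * (14/3)
= 28 / 21
= 1.3333

1.3333


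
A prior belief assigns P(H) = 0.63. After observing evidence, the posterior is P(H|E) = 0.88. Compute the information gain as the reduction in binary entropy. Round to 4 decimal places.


H(prior) = -0.63*log2(0.63) - 0.37*log2(0.37)
= 0.9507
H(post) = -0.88*log2(0.88) - 0.12*log2(0.12)
= 0.5294
IG = 0.9507 - 0.5294 = 0.4213

0.4213


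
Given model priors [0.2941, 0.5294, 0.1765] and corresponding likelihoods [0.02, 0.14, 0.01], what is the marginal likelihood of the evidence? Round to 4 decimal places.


P(E) = sum_i P(M_i) P(E|M_i)
= 0.0059 + 0.0741 + 0.0018
= 0.0818

0.0818


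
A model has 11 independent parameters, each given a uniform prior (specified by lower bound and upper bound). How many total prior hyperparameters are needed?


Each uniform prior needs 2 hyperparameters (lower bound and upper bound).
Total = 2 * 11 = 22

22


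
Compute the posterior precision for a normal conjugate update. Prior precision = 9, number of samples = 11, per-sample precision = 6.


tau_post = tau_0 + n * tau
= 9 + 11 * 6 = 75

75


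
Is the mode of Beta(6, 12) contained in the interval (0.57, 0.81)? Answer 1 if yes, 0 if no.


Mode = (a-1)/(a+b-2) = 5/16 = 0.3125
Interval: (0.57, 0.81)
Contains mode? 0

0


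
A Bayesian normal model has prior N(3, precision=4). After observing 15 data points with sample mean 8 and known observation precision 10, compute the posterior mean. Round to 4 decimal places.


Posterior mean = (prior_precision * prior_mean + n * data_precision * data_mean) / (prior_precision + n * data_precision)
Numerator = 4*3 + 15*10*8 = 1212
Denominator = 4 + 15*10 = 154
Posterior mean = 7.8701

7.8701


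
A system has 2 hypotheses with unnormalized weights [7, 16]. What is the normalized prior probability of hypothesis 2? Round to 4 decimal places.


The normalized prior is the weight divided by the total.
Total weight = 23
P(H2) = 16 / 23 = 0.6957

0.6957


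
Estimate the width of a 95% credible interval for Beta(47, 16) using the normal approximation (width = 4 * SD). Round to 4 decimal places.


For Beta(a,b): Var = ab/((a+b)^2(a+b+1))
Var = 0.003, SD = 0.0544
Approximate 95% CI width = 4 * 0.0544 = 0.2176

0.2176


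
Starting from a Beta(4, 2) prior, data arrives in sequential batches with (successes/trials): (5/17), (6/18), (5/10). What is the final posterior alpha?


In sequential Bayesian updating, we sum all successes.
Total successes = 16
Final alpha = 4 + 16 = 20

20


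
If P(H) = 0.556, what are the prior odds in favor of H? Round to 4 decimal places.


Prior odds = P(H) / (1 - P(H))
= 0.556 / 0.444
= 1.2523

1.2523


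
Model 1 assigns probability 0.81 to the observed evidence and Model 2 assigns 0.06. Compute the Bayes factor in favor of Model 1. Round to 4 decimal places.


BF = P(data|M1) / P(data|M2)
= 0.81 / 0.06 = 13.5

13.5
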